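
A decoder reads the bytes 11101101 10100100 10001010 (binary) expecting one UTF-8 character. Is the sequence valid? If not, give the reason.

Structurally a 3-byte sequence; payload = 0xD90A.
But 0xD90A is in U+D800–U+DFFF, the surrogate range. Surrogates are not Unicode scalar values and are forbidden in UTF-8.

invalid (encodes a surrogate (U+D800–U+DFFF))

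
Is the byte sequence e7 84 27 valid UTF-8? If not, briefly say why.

invalid (non-continuation byte where continuation expected)

Leading byte 0xE7 = 11100111 → 3-byte form.
Byte 3 is 0x27 = 00100111, which is not 10xxxxxx — expected a continuation byte.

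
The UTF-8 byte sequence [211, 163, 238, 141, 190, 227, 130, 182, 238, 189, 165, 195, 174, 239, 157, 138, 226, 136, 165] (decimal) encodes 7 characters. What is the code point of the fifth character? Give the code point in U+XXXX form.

Offset 0: leading byte 0xD3 = 11010011 → 2-byte char #1 = D3 A3.
Offset 2: leading byte 0xEE = 11101110 → 3-byte char #2 = EE 8D BE.
Offset 5: leading byte 0xE3 = 11100011 → 3-byte char #3 = E3 82 B6.
Offset 8: leading byte 0xEE = 11101110 → 3-byte char #4 = EE BD A5.
Offset 11: leading byte 0xC3 = 11000011 → 2-byte char #5 = C3 AE.
Leading byte 0xC3 = 11000011 matches 110xxxxx → 2-byte sequence.
Byte 1: 0xC3 = 11000011, payload 00011 (5 bits).
Byte 2: 0xAE = 10101110 (10xxxxxx ✓), payload 101110.
Concatenate: 00011101110 = 0xEE (11 bits → U+00EE).

U+00EE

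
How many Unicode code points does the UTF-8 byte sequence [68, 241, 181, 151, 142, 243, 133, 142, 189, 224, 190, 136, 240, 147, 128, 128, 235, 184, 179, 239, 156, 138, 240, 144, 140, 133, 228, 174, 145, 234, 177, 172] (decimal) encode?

10

Byte at offset 0: 0x44 = 01000100 → 1-byte char (#1). Advance 1.
Byte at offset 1: 0xF1 = 11110001 → 4-byte char (#2). Advance 4.
Byte at offset 5: 0xF3 = 11110011 → 4-byte char (#3). Advance 4.
Byte at offset 9: 0xE0 = 11100000 → 3-byte char (#4). Advance 3.
Byte at offset 12: 0xF0 = 11110000 → 4-byte char (#5). Advance 4.
Byte at offset 16: 0xEB = 11101011 → 3-byte char (#6). Advance 3.
Byte at offset 19: 0xEF = 11101111 → 3-byte char (#7). Advance 3.
Byte at offset 22: 0xF0 = 11110000 → 4-byte char (#8). Advance 4.
Byte at offset 26: 0xE4 = 11100100 → 3-byte char (#9). Advance 3.
Byte at offset 29: 0xEA = 11101010 → 3-byte char (#10). Advance 3.
Reached end at offset 32 after 10 code points.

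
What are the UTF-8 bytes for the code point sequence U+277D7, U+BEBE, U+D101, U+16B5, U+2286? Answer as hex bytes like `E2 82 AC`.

U+277D7: 4-byte form → F0 A7 9F 97.
U+BEBE: 3-byte form → EB BA BE.
U+D101: 3-byte form → ED 84 81.
U+16B5: 3-byte form → E1 9A B5.
U+2286: 3-byte form → E2 8A 86.
Concatenated (16 bytes): F0 A7 9F 97 EB BA BE ED 84 81 E1 9A B5 E2 8A 86.

F0 A7 9F 97 EB BA BE ED 84 81 E1 9A B5 E2 8A 86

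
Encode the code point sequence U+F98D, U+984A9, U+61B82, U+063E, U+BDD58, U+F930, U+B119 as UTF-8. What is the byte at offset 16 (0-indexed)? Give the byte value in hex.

U+F98D → 3-byte form EF A6 8D at offsets 0–2.
U+984A9 → 4-byte form F2 98 92 A9 at offsets 3–6.
U+61B82 → 4-byte form F1 A1 AE 82 at offsets 7–10.
U+063E → 2-byte form D8 BE at offsets 11–12.
U+BDD58 → 4-byte form F2 BD B5 98 at offsets 13–16.
Offset 16 falls in char 5's range; it's byte 4 of F2 BD B5 98 = 0x98.

0x98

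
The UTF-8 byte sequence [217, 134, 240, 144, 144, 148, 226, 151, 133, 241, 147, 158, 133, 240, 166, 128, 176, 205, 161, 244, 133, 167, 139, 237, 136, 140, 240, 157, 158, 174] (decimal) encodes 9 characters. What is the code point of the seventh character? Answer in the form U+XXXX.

U+1059CB

Offset 0: leading byte 0xD9 = 11011001 → 2-byte char #1 = D9 86.
Offset 2: leading byte 0xF0 = 11110000 → 4-byte char #2 = F0 90 90 94.
Offset 6: leading byte 0xE2 = 11100010 → 3-byte char #3 = E2 97 85.
Offset 9: leading byte 0xF1 = 11110001 → 4-byte char #4 = F1 93 9E 85.
Offset 13: leading byte 0xF0 = 11110000 → 4-byte char #5 = F0 A6 80 B0.
Offset 17: leading byte 0xCD = 11001101 → 2-byte char #6 = CD A1.
Offset 19: leading byte 0xF4 = 11110100 → 4-byte char #7 = F4 85 A7 8B.
Leading byte 0xF4 = 11110100 matches 11110xxx → 4-byte sequence.
Byte 1: 0xF4 = 11110100, payload 100 (3 bits).
Byte 2: 0x85 = 10000101 (10xxxxxx ✓), payload 000101.
Byte 3: 0xA7 = 10100111 (10xxxxxx ✓), payload 100111.
Byte 4: 0x8B = 10001011 (10xxxxxx ✓), payload 001011.
Concatenate: 100000101100111001011 = 0x1059CB (21 bits → U+1059CB).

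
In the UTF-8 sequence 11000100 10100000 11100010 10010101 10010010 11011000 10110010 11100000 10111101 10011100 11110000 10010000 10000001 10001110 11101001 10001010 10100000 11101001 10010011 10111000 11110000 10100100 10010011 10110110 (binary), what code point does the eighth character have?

U+244F6

Offset 0: leading byte 0xC4 = 11000100 → 2-byte char #1 = C4 A0.
Offset 2: leading byte 0xE2 = 11100010 → 3-byte char #2 = E2 95 92.
Offset 5: leading byte 0xD8 = 11011000 → 2-byte char #3 = D8 B2.
Offset 7: leading byte 0xE0 = 11100000 → 3-byte char #4 = E0 BD 9C.
Offset 10: leading byte 0xF0 = 11110000 → 4-byte char #5 = F0 90 81 8E.
Offset 14: leading byte 0xE9 = 11101001 → 3-byte char #6 = E9 8A A0.
Offset 17: leading byte 0xE9 = 11101001 → 3-byte char #7 = E9 93 B8.
Offset 20: leading byte 0xF0 = 11110000 → 4-byte char #8 = F0 A4 93 B6.
Leading byte 0xF0 = 11110000 matches 11110xxx → 4-byte sequence.
Byte 1: 0xF0 = 11110000, payload 000 (3 bits).
Byte 2: 0xA4 = 10100100 (10xxxxxx ✓), payload 100100.
Byte 3: 0x93 = 10010011 (10xxxxxx ✓), payload 010011.
Byte 4: 0xB6 = 10110110 (10xxxxxx ✓), payload 110110.
Concatenate: 000100100010011110110 = 0x244F6 (21 bits → U+244F6).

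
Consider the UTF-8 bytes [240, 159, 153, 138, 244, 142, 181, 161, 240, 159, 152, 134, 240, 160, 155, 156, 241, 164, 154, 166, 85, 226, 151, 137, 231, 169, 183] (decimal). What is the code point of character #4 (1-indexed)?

Offset 0: leading byte 0xF0 = 11110000 → 4-byte char #1 = F0 9F 99 8A.
Offset 4: leading byte 0xF4 = 11110100 → 4-byte char #2 = F4 8E B5 A1.
Offset 8: leading byte 0xF0 = 11110000 → 4-byte char #3 = F0 9F 98 86.
Offset 12: leading byte 0xF0 = 11110000 → 4-byte char #4 = F0 A0 9B 9C.
Leading byte 0xF0 = 11110000 matches 11110xxx → 4-byte sequence.
Byte 1: 0xF0 = 11110000, payload 000 (3 bits).
Byte 2: 0xA0 = 10100000 (10xxxxxx ✓), payload 100000.
Byte 3: 0x9B = 10011011 (10xxxxxx ✓), payload 011011.
Byte 4: 0x9C = 10011100 (10xxxxxx ✓), payload 011100.
Concatenate: 000100000011011011100 = 0x206DC (21 bits → U+206DC).

U+206DC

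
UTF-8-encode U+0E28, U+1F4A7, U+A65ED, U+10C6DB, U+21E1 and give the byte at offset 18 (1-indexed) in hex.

0xA1

1-indexed offset 18 is 0-indexed offset 17.
U+0E28 → 3-byte form E0 B8 A8 at offsets 0–2.
U+1F4A7 → 4-byte form F0 9F 92 A7 at offsets 3–6.
U+A65ED → 4-byte form F2 A6 97 AD at offsets 7–10.
U+10C6DB → 4-byte form F4 8C 9B 9B at offsets 11–14.
U+21E1 → 3-byte form E2 87 A1 at offsets 15–17.
Offset 17 falls in char 5's range; it's byte 3 of E2 87 A1 = 0xA1.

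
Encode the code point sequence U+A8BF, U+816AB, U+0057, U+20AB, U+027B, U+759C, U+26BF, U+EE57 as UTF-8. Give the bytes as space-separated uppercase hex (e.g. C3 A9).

EA A2 BF F2 81 9A AB 57 E2 82 AB C9 BB E7 96 9C E2 9A BF EE B9 97

U+A8BF: 3-byte form → EA A2 BF.
U+816AB: 4-byte form → F2 81 9A AB.
U+0057: 1-byte form → 57.
U+20AB: 3-byte form → E2 82 AB.
U+027B: 2-byte form → C9 BB.
U+759C: 3-byte form → E7 96 9C.
U+26BF: 3-byte form → E2 9A BF.
U+EE57: 3-byte form → EE B9 97.
Concatenated (22 bytes): EA A2 BF F2 81 9A AB 57 E2 82 AB C9 BB E7 96 9C E2 9A BF EE B9 97.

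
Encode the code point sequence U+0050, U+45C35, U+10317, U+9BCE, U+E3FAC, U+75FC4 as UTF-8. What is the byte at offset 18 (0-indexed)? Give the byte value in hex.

0xBF

U+0050 → 1-byte form 50 at offsets 0–0.
U+45C35 → 4-byte form F1 85 B0 B5 at offsets 1–4.
U+10317 → 4-byte form F0 90 8C 97 at offsets 5–8.
U+9BCE → 3-byte form E9 AF 8E at offsets 9–11.
U+E3FAC → 4-byte form F3 A3 BE AC at offsets 12–15.
U+75FC4 → 4-byte form F1 B5 BF 84 at offsets 16–19.
Offset 18 falls in char 6's range; it's byte 3 of F1 B5 BF 84 = 0xBF.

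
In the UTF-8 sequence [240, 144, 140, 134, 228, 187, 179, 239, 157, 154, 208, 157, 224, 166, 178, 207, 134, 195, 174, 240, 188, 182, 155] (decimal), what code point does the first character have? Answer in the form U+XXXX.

Offset 0: leading byte 0xF0 = 11110000 → 4-byte char #1 = F0 90 8C 86.
Leading byte 0xF0 = 11110000 matches 11110xxx → 4-byte sequence.
Byte 1: 0xF0 = 11110000, payload 000 (3 bits).
Byte 2: 0x90 = 10010000 (10xxxxxx ✓), payload 010000.
Byte 3: 0x8C = 10001100 (10xxxxxx ✓), payload 001100.
Byte 4: 0x86 = 10000110 (10xxxxxx ✓), payload 000110.
Concatenate: 000010000001100000110 = 0x10306 (21 bits → U+10306).

U+10306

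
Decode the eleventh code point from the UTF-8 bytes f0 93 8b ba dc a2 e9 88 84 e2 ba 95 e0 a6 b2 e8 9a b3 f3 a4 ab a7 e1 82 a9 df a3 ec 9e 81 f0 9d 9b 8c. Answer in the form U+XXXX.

U+1D6CC

Offset 0: leading byte 0xF0 = 11110000 → 4-byte char #1 = F0 93 8B BA.
Offset 4: leading byte 0xDC = 11011100 → 2-byte char #2 = DC A2.
Offset 6: leading byte 0xE9 = 11101001 → 3-byte char #3 = E9 88 84.
Offset 9: leading byte 0xE2 = 11100010 → 3-byte char #4 = E2 BA 95.
Offset 12: leading byte 0xE0 = 11100000 → 3-byte char #5 = E0 A6 B2.
Offset 15: leading byte 0xE8 = 11101000 → 3-byte char #6 = E8 9A B3.
Offset 18: leading byte 0xF3 = 11110011 → 4-byte char #7 = F3 A4 AB A7.
Offset 22: leading byte 0xE1 = 11100001 → 3-byte char #8 = E1 82 A9.
Offset 25: leading byte 0xDF = 11011111 → 2-byte char #9 = DF A3.
Offset 27: leading byte 0xEC = 11101100 → 3-byte char #10 = EC 9E 81.
Offset 30: leading byte 0xF0 = 11110000 → 4-byte char #11 = F0 9D 9B 8C.
Leading byte 0xF0 = 11110000 matches 11110xxx → 4-byte sequence.
Byte 1: 0xF0 = 11110000, payload 000 (3 bits).
Byte 2: 0x9D = 10011101 (10xxxxxx ✓), payload 011101.
Byte 3: 0x9B = 10011011 (10xxxxxx ✓), payload 011011.
Byte 4: 0x8C = 10001100 (10xxxxxx ✓), payload 001100.
Concatenate: 000011101011011001100 = 0x1D6CC (21 bits → U+1D6CC).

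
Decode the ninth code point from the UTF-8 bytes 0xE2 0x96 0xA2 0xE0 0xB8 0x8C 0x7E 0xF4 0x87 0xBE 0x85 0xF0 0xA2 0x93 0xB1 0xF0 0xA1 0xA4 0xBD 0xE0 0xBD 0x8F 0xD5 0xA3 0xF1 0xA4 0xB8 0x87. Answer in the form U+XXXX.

U+64E07

Offset 0: leading byte 0xE2 = 11100010 → 3-byte char #1 = E2 96 A2.
Offset 3: leading byte 0xE0 = 11100000 → 3-byte char #2 = E0 B8 8C.
Offset 6: leading byte 0x7E = 01111110 → 1-byte char #3 = 7E.
Offset 7: leading byte 0xF4 = 11110100 → 4-byte char #4 = F4 87 BE 85.
Offset 11: leading byte 0xF0 = 11110000 → 4-byte char #5 = F0 A2 93 B1.
Offset 15: leading byte 0xF0 = 11110000 → 4-byte char #6 = F0 A1 A4 BD.
Offset 19: leading byte 0xE0 = 11100000 → 3-byte char #7 = E0 BD 8F.
Offset 22: leading byte 0xD5 = 11010101 → 2-byte char #8 = D5 A3.
Offset 24: leading byte 0xF1 = 11110001 → 4-byte char #9 = F1 A4 B8 87.
Leading byte 0xF1 = 11110001 matches 11110xxx → 4-byte sequence.
Byte 1: 0xF1 = 11110001, payload 001 (3 bits).
Byte 2: 0xA4 = 10100100 (10xxxxxx ✓), payload 100100.
Byte 3: 0xB8 = 10111000 (10xxxxxx ✓), payload 111000.
Byte 4: 0x87 = 10000111 (10xxxxxx ✓), payload 000111.
Concatenate: 001100100111000000111 = 0x64E07 (21 bits → U+64E07).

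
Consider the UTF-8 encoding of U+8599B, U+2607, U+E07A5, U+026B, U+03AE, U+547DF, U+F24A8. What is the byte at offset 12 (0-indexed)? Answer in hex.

U+8599B → 4-byte form F2 85 A6 9B at offsets 0–3.
U+2607 → 3-byte form E2 98 87 at offsets 4–6.
U+E07A5 → 4-byte form F3 A0 9E A5 at offsets 7–10.
U+026B → 2-byte form C9 AB at offsets 11–12.
Offset 12 falls in char 4's range; it's byte 2 of C9 AB = 0xAB.

0xAB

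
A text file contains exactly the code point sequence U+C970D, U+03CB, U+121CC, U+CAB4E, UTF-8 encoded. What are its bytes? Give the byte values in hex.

F3 89 9C 8D CF 8B F0 92 87 8C F3 8A AD 8E

U+C970D: 4-byte form → F3 89 9C 8D.
U+03CB: 2-byte form → CF 8B.
U+121CC: 4-byte form → F0 92 87 8C.
U+CAB4E: 4-byte form → F3 8A AD 8E.
Concatenated (14 bytes): F3 89 9C 8D CF 8B F0 92 87 8C F3 8A AD 8E.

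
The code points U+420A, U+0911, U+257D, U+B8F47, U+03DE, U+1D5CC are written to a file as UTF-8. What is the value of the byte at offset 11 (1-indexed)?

1-indexed offset 11 is 0-indexed offset 10.
U+420A → 3-byte form E4 88 8A at offsets 0–2.
U+0911 → 3-byte form E0 A4 91 at offsets 3–5.
U+257D → 3-byte form E2 95 BD at offsets 6–8.
U+B8F47 → 4-byte form F2 B8 BD 87 at offsets 9–12.
Offset 10 falls in char 4's range; it's byte 2 of F2 B8 BD 87 = 0xB8.

0xB8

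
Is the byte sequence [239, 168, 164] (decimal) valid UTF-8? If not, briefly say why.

Leading byte 0xEF = 11101111 → 3-byte form.
Continuation bytes 0xA8=10101000, 0xA4=10100100 all match 10xxxxxx.
Decoded value 0xFA24 is ≥ 0x800 (shortest form) and not a surrogate.

valid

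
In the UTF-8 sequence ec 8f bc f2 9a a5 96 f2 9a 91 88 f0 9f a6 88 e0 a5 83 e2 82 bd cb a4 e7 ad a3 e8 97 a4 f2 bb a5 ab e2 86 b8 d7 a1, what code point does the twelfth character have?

U+05E1

Offset 0: leading byte 0xEC = 11101100 → 3-byte char #1 = EC 8F BC.
Offset 3: leading byte 0xF2 = 11110010 → 4-byte char #2 = F2 9A A5 96.
Offset 7: leading byte 0xF2 = 11110010 → 4-byte char #3 = F2 9A 91 88.
Offset 11: leading byte 0xF0 = 11110000 → 4-byte char #4 = F0 9F A6 88.
Offset 15: leading byte 0xE0 = 11100000 → 3-byte char #5 = E0 A5 83.
Offset 18: leading byte 0xE2 = 11100010 → 3-byte char #6 = E2 82 BD.
Offset 21: leading byte 0xCB = 11001011 → 2-byte char #7 = CB A4.
Offset 23: leading byte 0xE7 = 11100111 → 3-byte char #8 = E7 AD A3.
Offset 26: leading byte 0xE8 = 11101000 → 3-byte char #9 = E8 97 A4.
Offset 29: leading byte 0xF2 = 11110010 → 4-byte char #10 = F2 BB A5 AB.
Offset 33: leading byte 0xE2 = 11100010 → 3-byte char #11 = E2 86 B8.
Offset 36: leading byte 0xD7 = 11010111 → 2-byte char #12 = D7 A1.
Leading byte 0xD7 = 11010111 matches 110xxxxx → 2-byte sequence.
Byte 1: 0xD7 = 11010111, payload 10111 (5 bits).
Byte 2: 0xA1 = 10100001 (10xxxxxx ✓), payload 100001.
Concatenate: 10111100001 = 0x5E1 (11 bits → U+05E1).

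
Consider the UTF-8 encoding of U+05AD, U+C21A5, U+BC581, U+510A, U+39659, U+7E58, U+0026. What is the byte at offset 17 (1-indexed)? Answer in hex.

1-indexed offset 17 is 0-indexed offset 16.
U+05AD → 2-byte form D6 AD at offsets 0–1.
U+C21A5 → 4-byte form F3 82 86 A5 at offsets 2–5.
U+BC581 → 4-byte form F2 BC 96 81 at offsets 6–9.
U+510A → 3-byte form E5 84 8A at offsets 10–12.
U+39659 → 4-byte form F0 B9 99 99 at offsets 13–16.
Offset 16 falls in char 5's range; it's byte 4 of F0 B9 99 99 = 0x99.

0x99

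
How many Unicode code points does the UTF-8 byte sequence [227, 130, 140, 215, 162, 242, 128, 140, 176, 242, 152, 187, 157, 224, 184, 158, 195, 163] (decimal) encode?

6

Byte at offset 0: 0xE3 = 11100011 → 3-byte char (#1). Advance 3.
Byte at offset 3: 0xD7 = 11010111 → 2-byte char (#2). Advance 2.
Byte at offset 5: 0xF2 = 11110010 → 4-byte char (#3). Advance 4.
Byte at offset 9: 0xF2 = 11110010 → 4-byte char (#4). Advance 4.
Byte at offset 13: 0xE0 = 11100000 → 3-byte char (#5). Advance 3.
Byte at offset 16: 0xC3 = 11000011 → 2-byte char (#6). Advance 2.
Reached end at offset 18 after 6 code points.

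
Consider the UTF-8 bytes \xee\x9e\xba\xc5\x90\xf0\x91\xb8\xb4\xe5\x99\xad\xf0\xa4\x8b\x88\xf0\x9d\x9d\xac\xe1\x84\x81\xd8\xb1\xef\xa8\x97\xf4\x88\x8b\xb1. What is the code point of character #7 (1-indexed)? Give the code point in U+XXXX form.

U+1101

Offset 0: leading byte 0xEE = 11101110 → 3-byte char #1 = EE 9E BA.
Offset 3: leading byte 0xC5 = 11000101 → 2-byte char #2 = C5 90.
Offset 5: leading byte 0xF0 = 11110000 → 4-byte char #3 = F0 91 B8 B4.
Offset 9: leading byte 0xE5 = 11100101 → 3-byte char #4 = E5 99 AD.
Offset 12: leading byte 0xF0 = 11110000 → 4-byte char #5 = F0 A4 8B 88.
Offset 16: leading byte 0xF0 = 11110000 → 4-byte char #6 = F0 9D 9D AC.
Offset 20: leading byte 0xE1 = 11100001 → 3-byte char #7 = E1 84 81.
Leading byte 0xE1 = 11100001 matches 1110xxxx → 3-byte sequence.
Byte 1: 0xE1 = 11100001, payload 0001 (4 bits).
Byte 2: 0x84 = 10000100 (10xxxxxx ✓), payload 000100.
Byte 3: 0x81 = 10000001 (10xxxxxx ✓), payload 000001.
Concatenate: 0001000100000001 = 0x1101 (16 bits → U+1101).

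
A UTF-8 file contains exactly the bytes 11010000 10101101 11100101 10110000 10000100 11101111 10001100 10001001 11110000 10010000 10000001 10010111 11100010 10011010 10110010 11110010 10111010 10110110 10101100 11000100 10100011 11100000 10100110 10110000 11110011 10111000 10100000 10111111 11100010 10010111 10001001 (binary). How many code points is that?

Byte at offset 0: 0xD0 = 11010000 → 2-byte char (#1). Advance 2.
Byte at offset 2: 0xE5 = 11100101 → 3-byte char (#2). Advance 3.
Byte at offset 5: 0xEF = 11101111 → 3-byte char (#3). Advance 3.
Byte at offset 8: 0xF0 = 11110000 → 4-byte char (#4). Advance 4.
Byte at offset 12: 0xE2 = 11100010 → 3-byte char (#5). Advance 3.
Byte at offset 15: 0xF2 = 11110010 → 4-byte char (#6). Advance 4.
Byte at offset 19: 0xC4 = 11000100 → 2-byte char (#7). Advance 2.
Byte at offset 21: 0xE0 = 11100000 → 3-byte char (#8). Advance 3.
Byte at offset 24: 0xF3 = 11110011 → 4-byte char (#9). Advance 4.
Byte at offset 28: 0xE2 = 11100010 → 3-byte char (#10). Advance 3.
Reached end at offset 31 after 10 code points.

10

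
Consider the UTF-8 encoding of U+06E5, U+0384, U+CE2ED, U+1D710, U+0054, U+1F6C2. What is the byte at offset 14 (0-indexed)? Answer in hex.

0x9F

U+06E5 → 2-byte form DB A5 at offsets 0–1.
U+0384 → 2-byte form CE 84 at offsets 2–3.
U+CE2ED → 4-byte form F3 8E 8B AD at offsets 4–7.
U+1D710 → 4-byte form F0 9D 9C 90 at offsets 8–11.
U+0054 → 1-byte form 54 at offsets 12–12.
U+1F6C2 → 4-byte form F0 9F 9B 82 at offsets 13–16.
Offset 14 falls in char 6's range; it's byte 2 of F0 9F 9B 82 = 0x9F.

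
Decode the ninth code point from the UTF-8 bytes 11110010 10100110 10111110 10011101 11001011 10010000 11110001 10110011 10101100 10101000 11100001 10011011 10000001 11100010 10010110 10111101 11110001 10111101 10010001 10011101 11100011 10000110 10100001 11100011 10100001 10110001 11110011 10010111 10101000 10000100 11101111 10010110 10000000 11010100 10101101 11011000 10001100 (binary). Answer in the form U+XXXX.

U+D7A04

Offset 0: leading byte 0xF2 = 11110010 → 4-byte char #1 = F2 A6 BE 9D.
Offset 4: leading byte 0xCB = 11001011 → 2-byte char #2 = CB 90.
Offset 6: leading byte 0xF1 = 11110001 → 4-byte char #3 = F1 B3 AC A8.
Offset 10: leading byte 0xE1 = 11100001 → 3-byte char #4 = E1 9B 81.
Offset 13: leading byte 0xE2 = 11100010 → 3-byte char #5 = E2 96 BD.
Offset 16: leading byte 0xF1 = 11110001 → 4-byte char #6 = F1 BD 91 9D.
Offset 20: leading byte 0xE3 = 11100011 → 3-byte char #7 = E3 86 A1.
Offset 23: leading byte 0xE3 = 11100011 → 3-byte char #8 = E3 A1 B1.
Offset 26: leading byte 0xF3 = 11110011 → 4-byte char #9 = F3 97 A8 84.
Leading byte 0xF3 = 11110011 matches 11110xxx → 4-byte sequence.
Byte 1: 0xF3 = 11110011, payload 011 (3 bits).
Byte 2: 0x97 = 10010111 (10xxxxxx ✓), payload 010111.
Byte 3: 0xA8 = 10101000 (10xxxxxx ✓), payload 101000.
Byte 4: 0x84 = 10000100 (10xxxxxx ✓), payload 000100.
Concatenate: 011010111101000000100 = 0xD7A04 (21 bits → U+D7A04).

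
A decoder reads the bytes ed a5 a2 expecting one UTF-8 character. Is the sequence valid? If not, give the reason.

invalid (encodes a surrogate (U+D800–U+DFFF))

Structurally a 3-byte sequence; payload = 0xD962.
But 0xD962 is in U+D800–U+DFFF, the surrogate range. Surrogates are not Unicode scalar values and are forbidden in UTF-8.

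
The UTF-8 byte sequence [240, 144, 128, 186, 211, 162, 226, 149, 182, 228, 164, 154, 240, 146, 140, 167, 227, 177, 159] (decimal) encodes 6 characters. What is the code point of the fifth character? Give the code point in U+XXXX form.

U+12327

Offset 0: leading byte 0xF0 = 11110000 → 4-byte char #1 = F0 90 80 BA.
Offset 4: leading byte 0xD3 = 11010011 → 2-byte char #2 = D3 A2.
Offset 6: leading byte 0xE2 = 11100010 → 3-byte char #3 = E2 95 B6.
Offset 9: leading byte 0xE4 = 11100100 → 3-byte char #4 = E4 A4 9A.
Offset 12: leading byte 0xF0 = 11110000 → 4-byte char #5 = F0 92 8C A7.
Leading byte 0xF0 = 11110000 matches 11110xxx → 4-byte sequence.
Byte 1: 0xF0 = 11110000, payload 000 (3 bits).
Byte 2: 0x92 = 10010010 (10xxxxxx ✓), payload 010010.
Byte 3: 0x8C = 10001100 (10xxxxxx ✓), payload 001100.
Byte 4: 0xA7 = 10100111 (10xxxxxx ✓), payload 100111.
Concatenate: 000010010001100100111 = 0x12327 (21 bits → U+12327).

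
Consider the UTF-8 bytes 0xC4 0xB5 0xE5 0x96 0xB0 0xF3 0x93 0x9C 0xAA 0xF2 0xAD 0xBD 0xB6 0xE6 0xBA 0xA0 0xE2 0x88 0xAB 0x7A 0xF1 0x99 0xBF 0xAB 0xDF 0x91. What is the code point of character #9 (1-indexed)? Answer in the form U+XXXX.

U+07D1

Offset 0: leading byte 0xC4 = 11000100 → 2-byte char #1 = C4 B5.
Offset 2: leading byte 0xE5 = 11100101 → 3-byte char #2 = E5 96 B0.
Offset 5: leading byte 0xF3 = 11110011 → 4-byte char #3 = F3 93 9C AA.
Offset 9: leading byte 0xF2 = 11110010 → 4-byte char #4 = F2 AD BD B6.
Offset 13: leading byte 0xE6 = 11100110 → 3-byte char #5 = E6 BA A0.
Offset 16: leading byte 0xE2 = 11100010 → 3-byte char #6 = E2 88 AB.
Offset 19: leading byte 0x7A = 01111010 → 1-byte char #7 = 7A.
Offset 20: leading byte 0xF1 = 11110001 → 4-byte char #8 = F1 99 BF AB.
Offset 24: leading byte 0xDF = 11011111 → 2-byte char #9 = DF 91.
Leading byte 0xDF = 11011111 matches 110xxxxx → 2-byte sequence.
Byte 1: 0xDF = 11011111, payload 11111 (5 bits).
Byte 2: 0x91 = 10010001 (10xxxxxx ✓), payload 010001.
Concatenate: 11111010001 = 0x7D1 (11 bits → U+07D1).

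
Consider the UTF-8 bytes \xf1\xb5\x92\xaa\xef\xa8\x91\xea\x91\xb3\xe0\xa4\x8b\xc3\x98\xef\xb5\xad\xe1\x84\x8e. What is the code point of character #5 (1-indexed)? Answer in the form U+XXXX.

U+00D8

Offset 0: leading byte 0xF1 = 11110001 → 4-byte char #1 = F1 B5 92 AA.
Offset 4: leading byte 0xEF = 11101111 → 3-byte char #2 = EF A8 91.
Offset 7: leading byte 0xEA = 11101010 → 3-byte char #3 = EA 91 B3.
Offset 10: leading byte 0xE0 = 11100000 → 3-byte char #4 = E0 A4 8B.
Offset 13: leading byte 0xC3 = 11000011 → 2-byte char #5 = C3 98.
Leading byte 0xC3 = 11000011 matches 110xxxxx → 2-byte sequence.
Byte 1: 0xC3 = 11000011, payload 00011 (5 bits).
Byte 2: 0x98 = 10011000 (10xxxxxx ✓), payload 011000.
Concatenate: 00011011000 = 0xD8 (11 bits → U+00D8).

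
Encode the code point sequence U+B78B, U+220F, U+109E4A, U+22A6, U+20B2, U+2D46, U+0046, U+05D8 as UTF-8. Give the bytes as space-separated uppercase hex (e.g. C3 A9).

EB 9E 8B E2 88 8F F4 89 B9 8A E2 8A A6 E2 82 B2 E2 B5 86 46 D7 98

U+B78B: 3-byte form → EB 9E 8B.
U+220F: 3-byte form → E2 88 8F.
U+109E4A: 4-byte form → F4 89 B9 8A.
U+22A6: 3-byte form → E2 8A A6.
U+20B2: 3-byte form → E2 82 B2.
U+2D46: 3-byte form → E2 B5 86.
U+0046: 1-byte form → 46.
U+05D8: 2-byte form → D7 98.
Concatenated (22 bytes): EB 9E 8B E2 88 8F F4 89 B9 8A E2 8A A6 E2 82 B2 E2 B5 86 46 D7 98.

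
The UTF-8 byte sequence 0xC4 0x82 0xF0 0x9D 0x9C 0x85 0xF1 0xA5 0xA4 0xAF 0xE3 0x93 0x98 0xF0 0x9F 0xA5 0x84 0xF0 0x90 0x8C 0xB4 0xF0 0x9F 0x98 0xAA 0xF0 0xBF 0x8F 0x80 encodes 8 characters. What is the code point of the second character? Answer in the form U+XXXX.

U+1D705

Offset 0: leading byte 0xC4 = 11000100 → 2-byte char #1 = C4 82.
Offset 2: leading byte 0xF0 = 11110000 → 4-byte char #2 = F0 9D 9C 85.
Leading byte 0xF0 = 11110000 matches 11110xxx → 4-byte sequence.
Byte 1: 0xF0 = 11110000, payload 000 (3 bits).
Byte 2: 0x9D = 10011101 (10xxxxxx ✓), payload 011101.
Byte 3: 0x9C = 10011100 (10xxxxxx ✓), payload 011100.
Byte 4: 0x85 = 10000101 (10xxxxxx ✓), payload 000101.
Concatenate: 000011101011100000101 = 0x1D705 (21 bits → U+1D705).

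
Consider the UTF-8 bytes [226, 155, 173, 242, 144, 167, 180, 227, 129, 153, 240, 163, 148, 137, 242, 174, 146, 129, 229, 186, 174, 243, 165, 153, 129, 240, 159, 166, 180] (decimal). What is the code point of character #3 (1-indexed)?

Offset 0: leading byte 0xE2 = 11100010 → 3-byte char #1 = E2 9B AD.
Offset 3: leading byte 0xF2 = 11110010 → 4-byte char #2 = F2 90 A7 B4.
Offset 7: leading byte 0xE3 = 11100011 → 3-byte char #3 = E3 81 99.
Leading byte 0xE3 = 11100011 matches 1110xxxx → 3-byte sequence.
Byte 1: 0xE3 = 11100011, payload 0011 (4 bits).
Byte 2: 0x81 = 10000001 (10xxxxxx ✓), payload 000001.
Byte 3: 0x99 = 10011001 (10xxxxxx ✓), payload 011001.
Concatenate: 0011000001011001 = 0x3059 (16 bits → U+3059).

U+3059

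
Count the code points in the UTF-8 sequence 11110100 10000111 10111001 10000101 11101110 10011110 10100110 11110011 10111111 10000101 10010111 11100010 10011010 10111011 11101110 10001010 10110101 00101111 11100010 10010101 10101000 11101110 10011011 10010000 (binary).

Byte at offset 0: 0xF4 = 11110100 → 4-byte char (#1). Advance 4.
Byte at offset 4: 0xEE = 11101110 → 3-byte char (#2). Advance 3.
Byte at offset 7: 0xF3 = 11110011 → 4-byte char (#3). Advance 4.
Byte at offset 11: 0xE2 = 11100010 → 3-byte char (#4). Advance 3.
Byte at offset 14: 0xEE = 11101110 → 3-byte char (#5). Advance 3.
Byte at offset 17: 0x2F = 00101111 → 1-byte char (#6). Advance 1.
Byte at offset 18: 0xE2 = 11100010 → 3-byte char (#7). Advance 3.
Byte at offset 21: 0xEE = 11101110 → 3-byte char (#8). Advance 3.
Reached end at offset 24 after 8 code points.

8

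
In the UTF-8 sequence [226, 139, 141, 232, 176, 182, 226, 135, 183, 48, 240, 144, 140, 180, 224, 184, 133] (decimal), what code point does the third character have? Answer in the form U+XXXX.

Offset 0: leading byte 0xE2 = 11100010 → 3-byte char #1 = E2 8B 8D.
Offset 3: leading byte 0xE8 = 11101000 → 3-byte char #2 = E8 B0 B6.
Offset 6: leading byte 0xE2 = 11100010 → 3-byte char #3 = E2 87 B7.
Leading byte 0xE2 = 11100010 matches 1110xxxx → 3-byte sequence.
Byte 1: 0xE2 = 11100010, payload 0010 (4 bits).
Byte 2: 0x87 = 10000111 (10xxxxxx ✓), payload 000111.
Byte 3: 0xB7 = 10110111 (10xxxxxx ✓), payload 110111.
Concatenate: 0010000111110111 = 0x21F7 (16 bits → U+21F7).

U+21F7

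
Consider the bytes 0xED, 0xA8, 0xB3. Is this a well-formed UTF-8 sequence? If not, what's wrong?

invalid (encodes a surrogate (U+D800–U+DFFF))

Structurally a 3-byte sequence; payload = 0xDA33.
But 0xDA33 is in U+D800–U+DFFF, the surrogate range. Surrogates are not Unicode scalar values and are forbidden in UTF-8.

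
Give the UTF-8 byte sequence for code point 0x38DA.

E3 A3 9A

U+38DA = 0x38DA = 14554 decimal. In range U+0800–U+FFFF → 3-byte form: 1110xxxx 10xxxxxx 10xxxxxx.
Binary (16 bits): 0011100011011010.
Split 4+6+6: 0011 | 100011 | 011010.
Byte 1: 11100011 = 0xE3.
Byte 2: 10100011 = 0xA3.
Byte 3: 10011010 = 0x9A.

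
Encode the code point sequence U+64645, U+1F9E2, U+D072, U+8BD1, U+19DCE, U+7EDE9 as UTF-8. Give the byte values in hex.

F1 A4 99 85 F0 9F A7 A2 ED 81 B2 E8 AF 91 F0 99 B7 8E F1 BE B7 A9

U+64645: 4-byte form → F1 A4 99 85.
U+1F9E2: 4-byte form → F0 9F A7 A2.
U+D072: 3-byte form → ED 81 B2.
U+8BD1: 3-byte form → E8 AF 91.
U+19DCE: 4-byte form → F0 99 B7 8E.
U+7EDE9: 4-byte form → F1 BE B7 A9.
Concatenated (22 bytes): F1 A4 99 85 F0 9F A7 A2 ED 81 B2 E8 AF 91 F0 99 B7 8E F1 BE B7 A9.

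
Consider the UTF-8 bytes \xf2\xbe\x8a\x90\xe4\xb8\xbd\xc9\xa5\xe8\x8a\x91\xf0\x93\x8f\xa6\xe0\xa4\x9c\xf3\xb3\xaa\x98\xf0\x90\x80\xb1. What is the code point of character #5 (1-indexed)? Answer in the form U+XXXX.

Offset 0: leading byte 0xF2 = 11110010 → 4-byte char #1 = F2 BE 8A 90.
Offset 4: leading byte 0xE4 = 11100100 → 3-byte char #2 = E4 B8 BD.
Offset 7: leading byte 0xC9 = 11001001 → 2-byte char #3 = C9 A5.
Offset 9: leading byte 0xE8 = 11101000 → 3-byte char #4 = E8 8A 91.
Offset 12: leading byte 0xF0 = 11110000 → 4-byte char #5 = F0 93 8F A6.
Leading byte 0xF0 = 11110000 matches 11110xxx → 4-byte sequence.
Byte 1: 0xF0 = 11110000, payload 000 (3 bits).
Byte 2: 0x93 = 10010011 (10xxxxxx ✓), payload 010011.
Byte 3: 0x8F = 10001111 (10xxxxxx ✓), payload 001111.
Byte 4: 0xA6 = 10100110 (10xxxxxx ✓), payload 100110.
Concatenate: 000010011001111100110 = 0x133E6 (21 bits → U+133E6).

U+133E6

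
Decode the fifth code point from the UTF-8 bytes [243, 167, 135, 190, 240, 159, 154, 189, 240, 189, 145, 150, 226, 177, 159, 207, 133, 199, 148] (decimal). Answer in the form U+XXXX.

Offset 0: leading byte 0xF3 = 11110011 → 4-byte char #1 = F3 A7 87 BE.
Offset 4: leading byte 0xF0 = 11110000 → 4-byte char #2 = F0 9F 9A BD.
Offset 8: leading byte 0xF0 = 11110000 → 4-byte char #3 = F0 BD 91 96.
Offset 12: leading byte 0xE2 = 11100010 → 3-byte char #4 = E2 B1 9F.
Offset 15: leading byte 0xCF = 11001111 → 2-byte char #5 = CF 85.
Leading byte 0xCF = 11001111 matches 110xxxxx → 2-byte sequence.
Byte 1: 0xCF = 11001111, payload 01111 (5 bits).
Byte 2: 0x85 = 10000101 (10xxxxxx ✓), payload 000101.
Concatenate: 01111000101 = 0x3C5 (11 bits → U+03C5).

U+03C5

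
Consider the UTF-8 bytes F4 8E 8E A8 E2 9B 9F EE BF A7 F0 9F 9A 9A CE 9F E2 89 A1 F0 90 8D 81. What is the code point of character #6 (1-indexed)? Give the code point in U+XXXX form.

Offset 0: leading byte 0xF4 = 11110100 → 4-byte char #1 = F4 8E 8E A8.
Offset 4: leading byte 0xE2 = 11100010 → 3-byte char #2 = E2 9B 9F.
Offset 7: leading byte 0xEE = 11101110 → 3-byte char #3 = EE BF A7.
Offset 10: leading byte 0xF0 = 11110000 → 4-byte char #4 = F0 9F 9A 9A.
Offset 14: leading byte 0xCE = 11001110 → 2-byte char #5 = CE 9F.
Offset 16: leading byte 0xE2 = 11100010 → 3-byte char #6 = E2 89 A1.
Leading byte 0xE2 = 11100010 matches 1110xxxx → 3-byte sequence.
Byte 1: 0xE2 = 11100010, payload 0010 (4 bits).
Byte 2: 0x89 = 10001001 (10xxxxxx ✓), payload 001001.
Byte 3: 0xA1 = 10100001 (10xxxxxx ✓), payload 100001.
Concatenate: 0010001001100001 = 0x2261 (16 bits → U+2261).

U+2261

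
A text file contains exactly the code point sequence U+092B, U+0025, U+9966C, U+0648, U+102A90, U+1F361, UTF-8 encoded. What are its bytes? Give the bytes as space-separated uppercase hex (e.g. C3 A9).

U+092B: 3-byte form → E0 A4 AB.
U+0025: 1-byte form → 25.
U+9966C: 4-byte form → F2 99 99 AC.
U+0648: 2-byte form → D9 88.
U+102A90: 4-byte form → F4 82 AA 90.
U+1F361: 4-byte form → F0 9F 8D A1.
Concatenated (18 bytes): E0 A4 AB 25 F2 99 99 AC D9 88 F4 82 AA 90 F0 9F 8D A1.

E0 A4 AB 25 F2 99 99 AC D9 88 F4 82 AA 90 F0 9F 8D A1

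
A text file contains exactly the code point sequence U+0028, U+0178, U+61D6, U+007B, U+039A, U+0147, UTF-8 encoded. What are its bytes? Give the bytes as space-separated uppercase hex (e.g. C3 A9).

28 C5 B8 E6 87 96 7B CE 9A C5 87

U+0028: 1-byte form → 28.
U+0178: 2-byte form → C5 B8.
U+61D6: 3-byte form → E6 87 96.
U+007B: 1-byte form → 7B.
U+039A: 2-byte form → CE 9A.
U+0147: 2-byte form → C5 87.
Concatenated (11 bytes): 28 C5 B8 E6 87 96 7B CE 9A C5 87.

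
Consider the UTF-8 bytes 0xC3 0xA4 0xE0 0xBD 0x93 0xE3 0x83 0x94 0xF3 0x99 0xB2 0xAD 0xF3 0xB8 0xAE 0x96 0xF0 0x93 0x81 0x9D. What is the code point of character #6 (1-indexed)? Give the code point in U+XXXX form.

U+1305D

Offset 0: leading byte 0xC3 = 11000011 → 2-byte char #1 = C3 A4.
Offset 2: leading byte 0xE0 = 11100000 → 3-byte char #2 = E0 BD 93.
Offset 5: leading byte 0xE3 = 11100011 → 3-byte char #3 = E3 83 94.
Offset 8: leading byte 0xF3 = 11110011 → 4-byte char #4 = F3 99 B2 AD.
Offset 12: leading byte 0xF3 = 11110011 → 4-byte char #5 = F3 B8 AE 96.
Offset 16: leading byte 0xF0 = 11110000 → 4-byte char #6 = F0 93 81 9D.
Leading byte 0xF0 = 11110000 matches 11110xxx → 4-byte sequence.
Byte 1: 0xF0 = 11110000, payload 000 (3 bits).
Byte 2: 0x93 = 10010011 (10xxxxxx ✓), payload 010011.
Byte 3: 0x81 = 10000001 (10xxxxxx ✓), payload 000001.
Byte 4: 0x9D = 10011101 (10xxxxxx ✓), payload 011101.
Concatenate: 000010011000001011101 = 0x1305D (21 bits → U+1305D).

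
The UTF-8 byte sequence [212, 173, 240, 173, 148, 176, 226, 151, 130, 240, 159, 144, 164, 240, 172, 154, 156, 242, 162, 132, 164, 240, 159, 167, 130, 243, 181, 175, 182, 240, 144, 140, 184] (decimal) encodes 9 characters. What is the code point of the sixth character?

U+A2124

Offset 0: leading byte 0xD4 = 11010100 → 2-byte char #1 = D4 AD.
Offset 2: leading byte 0xF0 = 11110000 → 4-byte char #2 = F0 AD 94 B0.
Offset 6: leading byte 0xE2 = 11100010 → 3-byte char #3 = E2 97 82.
Offset 9: leading byte 0xF0 = 11110000 → 4-byte char #4 = F0 9F 90 A4.
Offset 13: leading byte 0xF0 = 11110000 → 4-byte char #5 = F0 AC 9A 9C.
Offset 17: leading byte 0xF2 = 11110010 → 4-byte char #6 = F2 A2 84 A4.
Leading byte 0xF2 = 11110010 matches 11110xxx → 4-byte sequence.
Byte 1: 0xF2 = 11110010, payload 010 (3 bits).
Byte 2: 0xA2 = 10100010 (10xxxxxx ✓), payload 100010.
Byte 3: 0x84 = 10000100 (10xxxxxx ✓), payload 000100.
Byte 4: 0xA4 = 10100100 (10xxxxxx ✓), payload 100100.
Concatenate: 010100010000100100100 = 0xA2124 (21 bits → U+A2124).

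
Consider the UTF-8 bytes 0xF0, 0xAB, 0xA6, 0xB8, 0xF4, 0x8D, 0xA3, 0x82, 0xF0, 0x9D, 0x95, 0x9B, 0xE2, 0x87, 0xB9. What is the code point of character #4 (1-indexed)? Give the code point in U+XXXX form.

Offset 0: leading byte 0xF0 = 11110000 → 4-byte char #1 = F0 AB A6 B8.
Offset 4: leading byte 0xF4 = 11110100 → 4-byte char #2 = F4 8D A3 82.
Offset 8: leading byte 0xF0 = 11110000 → 4-byte char #3 = F0 9D 95 9B.
Offset 12: leading byte 0xE2 = 11100010 → 3-byte char #4 = E2 87 B9.
Leading byte 0xE2 = 11100010 matches 1110xxxx → 3-byte sequence.
Byte 1: 0xE2 = 11100010, payload 0010 (4 bits).
Byte 2: 0x87 = 10000111 (10xxxxxx ✓), payload 000111.
Byte 3: 0xB9 = 10111001 (10xxxxxx ✓), payload 111001.
Concatenate: 0010000111111001 = 0x21F9 (16 bits → U+21F9).

U+21F9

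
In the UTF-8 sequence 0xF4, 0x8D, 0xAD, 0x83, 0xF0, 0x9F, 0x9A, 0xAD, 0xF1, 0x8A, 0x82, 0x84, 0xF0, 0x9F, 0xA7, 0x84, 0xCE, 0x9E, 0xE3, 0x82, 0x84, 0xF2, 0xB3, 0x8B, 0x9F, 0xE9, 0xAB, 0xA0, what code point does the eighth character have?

U+9AE0

Offset 0: leading byte 0xF4 = 11110100 → 4-byte char #1 = F4 8D AD 83.
Offset 4: leading byte 0xF0 = 11110000 → 4-byte char #2 = F0 9F 9A AD.
Offset 8: leading byte 0xF1 = 11110001 → 4-byte char #3 = F1 8A 82 84.
Offset 12: leading byte 0xF0 = 11110000 → 4-byte char #4 = F0 9F A7 84.
Offset 16: leading byte 0xCE = 11001110 → 2-byte char #5 = CE 9E.
Offset 18: leading byte 0xE3 = 11100011 → 3-byte char #6 = E3 82 84.
Offset 21: leading byte 0xF2 = 11110010 → 4-byte char #7 = F2 B3 8B 9F.
Offset 25: leading byte 0xE9 = 11101001 → 3-byte char #8 = E9 AB A0.
Leading byte 0xE9 = 11101001 matches 1110xxxx → 3-byte sequence.
Byte 1: 0xE9 = 11101001, payload 1001 (4 bits).
Byte 2: 0xAB = 10101011 (10xxxxxx ✓), payload 101011.
Byte 3: 0xA0 = 10100000 (10xxxxxx ✓), payload 100000.
Concatenate: 1001101011100000 = 0x9AE0 (16 bits → U+9AE0).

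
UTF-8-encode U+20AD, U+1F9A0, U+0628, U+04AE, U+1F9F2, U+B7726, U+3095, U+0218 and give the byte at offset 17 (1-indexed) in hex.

0xB7

1-indexed offset 17 is 0-indexed offset 16.
U+20AD → 3-byte form E2 82 AD at offsets 0–2.
U+1F9A0 → 4-byte form F0 9F A6 A0 at offsets 3–6.
U+0628 → 2-byte form D8 A8 at offsets 7–8.
U+04AE → 2-byte form D2 AE at offsets 9–10.
U+1F9F2 → 4-byte form F0 9F A7 B2 at offsets 11–14.
U+B7726 → 4-byte form F2 B7 9C A6 at offsets 15–18.
Offset 16 falls in char 6's range; it's byte 2 of F2 B7 9C A6 = 0xB7.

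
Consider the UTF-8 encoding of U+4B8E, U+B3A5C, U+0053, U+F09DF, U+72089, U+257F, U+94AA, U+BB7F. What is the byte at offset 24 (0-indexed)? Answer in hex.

U+4B8E → 3-byte form E4 AE 8E at offsets 0–2.
U+B3A5C → 4-byte form F2 B3 A9 9C at offsets 3–6.
U+0053 → 1-byte form 53 at offsets 7–7.
U+F09DF → 4-byte form F3 B0 A7 9F at offsets 8–11.
U+72089 → 4-byte form F1 B2 82 89 at offsets 12–15.
U+257F → 3-byte form E2 95 BF at offsets 16–18.
U+94AA → 3-byte form E9 92 AA at offsets 19–21.
U+BB7F → 3-byte form EB AD BF at offsets 22–24.
Offset 24 falls in char 8's range; it's byte 3 of EB AD BF = 0xBF.

0xBF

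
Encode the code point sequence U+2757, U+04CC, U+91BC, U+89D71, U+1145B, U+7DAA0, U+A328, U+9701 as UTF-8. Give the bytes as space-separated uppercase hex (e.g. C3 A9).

E2 9D 97 D3 8C E9 86 BC F2 89 B5 B1 F0 91 91 9B F1 BD AA A0 EA 8C A8 E9 9C 81

U+2757: 3-byte form → E2 9D 97.
U+04CC: 2-byte form → D3 8C.
U+91BC: 3-byte form → E9 86 BC.
U+89D71: 4-byte form → F2 89 B5 B1.
U+1145B: 4-byte form → F0 91 91 9B.
U+7DAA0: 4-byte form → F1 BD AA A0.
U+A328: 3-byte form → EA 8C A8.
U+9701: 3-byte form → E9 9C 81.
Concatenated (26 bytes): E2 9D 97 D3 8C E9 86 BC F2 89 B5 B1 F0 91 91 9B F1 BD AA A0 EA 8C A8 E9 9C 81.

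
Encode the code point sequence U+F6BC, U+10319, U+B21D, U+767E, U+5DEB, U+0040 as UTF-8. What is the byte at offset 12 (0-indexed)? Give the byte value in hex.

0xBE

U+F6BC → 3-byte form EF 9A BC at offsets 0–2.
U+10319 → 4-byte form F0 90 8C 99 at offsets 3–6.
U+B21D → 3-byte form EB 88 9D at offsets 7–9.
U+767E → 3-byte form E7 99 BE at offsets 10–12.
Offset 12 falls in char 4's range; it's byte 3 of E7 99 BE = 0xBE.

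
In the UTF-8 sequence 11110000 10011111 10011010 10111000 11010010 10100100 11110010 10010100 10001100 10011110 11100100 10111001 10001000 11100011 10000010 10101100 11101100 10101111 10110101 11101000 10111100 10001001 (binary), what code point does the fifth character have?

U+30AC

Offset 0: leading byte 0xF0 = 11110000 → 4-byte char #1 = F0 9F 9A B8.
Offset 4: leading byte 0xD2 = 11010010 → 2-byte char #2 = D2 A4.
Offset 6: leading byte 0xF2 = 11110010 → 4-byte char #3 = F2 94 8C 9E.
Offset 10: leading byte 0xE4 = 11100100 → 3-byte char #4 = E4 B9 88.
Offset 13: leading byte 0xE3 = 11100011 → 3-byte char #5 = E3 82 AC.
Leading byte 0xE3 = 11100011 matches 1110xxxx → 3-byte sequence.
Byte 1: 0xE3 = 11100011, payload 0011 (4 bits).
Byte 2: 0x82 = 10000010 (10xxxxxx ✓), payload 000010.
Byte 3: 0xAC = 10101100 (10xxxxxx ✓), payload 101100.
Concatenate: 0011000010101100 = 0x30AC (16 bits → U+30AC).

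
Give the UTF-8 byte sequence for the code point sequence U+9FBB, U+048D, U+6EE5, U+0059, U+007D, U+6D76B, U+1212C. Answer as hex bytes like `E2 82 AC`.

U+9FBB: 3-byte form → E9 BE BB.
U+048D: 2-byte form → D2 8D.
U+6EE5: 3-byte form → E6 BB A5.
U+0059: 1-byte form → 59.
U+007D: 1-byte form → 7D.
U+6D76B: 4-byte form → F1 AD 9D AB.
U+1212C: 4-byte form → F0 92 84 AC.
Concatenated (18 bytes): E9 BE BB D2 8D E6 BB A5 59 7D F1 AD 9D AB F0 92 84 AC.

E9 BE BB D2 8D E6 BB A5 59 7D F1 AD 9D AB F0 92 84 AC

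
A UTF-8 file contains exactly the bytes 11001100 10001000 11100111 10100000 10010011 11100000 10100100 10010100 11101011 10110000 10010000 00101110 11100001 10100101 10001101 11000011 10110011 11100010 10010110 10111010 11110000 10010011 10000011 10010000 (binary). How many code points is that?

9

Byte at offset 0: 0xCC = 11001100 → 2-byte char (#1). Advance 2.
Byte at offset 2: 0xE7 = 11100111 → 3-byte char (#2). Advance 3.
Byte at offset 5: 0xE0 = 11100000 → 3-byte char (#3). Advance 3.
Byte at offset 8: 0xEB = 11101011 → 3-byte char (#4). Advance 3.
Byte at offset 11: 0x2E = 00101110 → 1-byte char (#5). Advance 1.
Byte at offset 12: 0xE1 = 11100001 → 3-byte char (#6). Advance 3.
Byte at offset 15: 0xC3 = 11000011 → 2-byte char (#7). Advance 2.
Byte at offset 17: 0xE2 = 11100010 → 3-byte char (#8). Advance 3.
Byte at offset 20: 0xF0 = 11110000 → 4-byte char (#9). Advance 4.
Reached end at offset 24 after 9 code points.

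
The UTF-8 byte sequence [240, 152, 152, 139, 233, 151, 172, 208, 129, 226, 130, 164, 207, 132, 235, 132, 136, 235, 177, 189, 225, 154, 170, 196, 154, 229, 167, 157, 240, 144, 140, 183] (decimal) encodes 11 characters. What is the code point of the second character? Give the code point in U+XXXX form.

U+95EC

Offset 0: leading byte 0xF0 = 11110000 → 4-byte char #1 = F0 98 98 8B.
Offset 4: leading byte 0xE9 = 11101001 → 3-byte char #2 = E9 97 AC.
Leading byte 0xE9 = 11101001 matches 1110xxxx → 3-byte sequence.
Byte 1: 0xE9 = 11101001, payload 1001 (4 bits).
Byte 2: 0x97 = 10010111 (10xxxxxx ✓), payload 010111.
Byte 3: 0xAC = 10101100 (10xxxxxx ✓), payload 101100.
Concatenate: 1001010111101100 = 0x95EC (16 bits → U+95EC).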